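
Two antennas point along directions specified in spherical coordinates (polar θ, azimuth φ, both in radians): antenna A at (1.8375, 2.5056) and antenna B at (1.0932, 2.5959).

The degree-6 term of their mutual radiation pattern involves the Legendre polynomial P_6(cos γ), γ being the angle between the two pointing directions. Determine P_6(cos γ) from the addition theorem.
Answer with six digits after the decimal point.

-0.227751

Addition theorem: P_6(cos γ) = (4π/13) Σ_m Y*_{lm}(Ω₁) Y_{lm}(Ω₂), m = −6…6:
  m=-6: Y*=-0.30404 + 0.24305j  Y=-0.23495 - 0.03133j  product 0.07905 - 0.04758j
  m=-5: Y*=-0.36813 + 0.01413j  Y=0.38921 - 0.17061j  product -0.14087 + 0.06831j
  m=-4: Y*=0.06026 + 0.04101j  Y=-0.16882 + 0.24053j  product -0.02004 + 0.00757j
  m=-3: Y*=0.11399 + 0.32516j  Y=-0.00939 + 0.14146j  product -0.04707 + 0.01307j
  m=-2: Y*=-0.00813 + 0.02638j  Y=-0.15758 - 0.30312j  product 0.00928 - 0.00169j
  m=-1: Y*=0.25914 - 0.19133j  Y=-0.01938 - 0.01176j  product -0.00727 + 0.00066j
  m=+0: Y*=0.05409 + 0.00000j  Y=0.33702 + 0.00000j  product 0.01823 + 0.00000j
  m=+1: Y*=-0.25914 - 0.19133j  Y=0.01938 - 0.01176j  product -0.00727 - 0.00066j
  m=+2: Y*=-0.00813 - 0.02638j  Y=-0.15758 + 0.30312j  product 0.00928 + 0.00169j
  m=+3: Y*=-0.11399 + 0.32516j  Y=0.00939 + 0.14146j  product -0.04707 - 0.01307j
  m=+4: Y*=0.06026 - 0.04101j  Y=-0.16882 - 0.24053j  product -0.02004 - 0.00757j
  m=+5: Y*=0.36813 + 0.01413j  Y=-0.38921 - 0.17061j  product -0.14087 - 0.06831j
  m=+6: Y*=-0.30404 - 0.24305j  Y=-0.23495 + 0.03133j  product 0.07905 + 0.04758j
Σ over m = -0.23561 + 0.00000j; ×(4π/13) → -0.22775 + 0.00000j. Real part: -0.227751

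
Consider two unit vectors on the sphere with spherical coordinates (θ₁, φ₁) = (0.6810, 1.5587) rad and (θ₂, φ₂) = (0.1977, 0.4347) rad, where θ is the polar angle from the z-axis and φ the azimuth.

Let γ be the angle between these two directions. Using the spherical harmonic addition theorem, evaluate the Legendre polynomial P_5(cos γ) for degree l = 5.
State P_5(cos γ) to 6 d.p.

Summing Y*_{l m}(θ₁,φ₁)·Y_{l m}(θ₂,φ₂) over m ∈ [−5, 5]; prefactor 4π/(2·5+1) = 1.142397:
  [-5]  conj(Y_{5,-5})(Ω₁) = +0.002775+0.045821i ; Y_{5,-5}(Ω₂) = -0.000077-0.000112i ; Δ = +0.000005-0.000004i
  [-4]  conj(Y_{5,-4})(Ω₁) = +0.178937-0.008665i ; Y_{5,-4}(Ω₂) = -0.000358-0.002112i ; Δ = -0.000082-0.000375i
  [-3]  conj(Y_{5,-3})(Ω₁) = -0.013883-0.382408i ; Y_{5,-3}(Ω₂) = +0.005287-0.019352i ; Δ = -0.007474-0.001753i
  [-2]  conj(Y_{5,-2})(Ω₁) = -0.423099+0.010238i ; Y_{5,-2}(Ω₂) = +0.077949-0.092282i ; Δ = -0.032035+0.039843i
  [-1]  conj(Y_{5,-1})(Ω₁) = +0.000490+0.040539i ; Y_{5,-1}(Ω₂) = +0.396608-0.184154i ; Δ = +0.007660+0.015988i
  [+0]  conj(Y_{5,0})(Ω₁) = -0.390603-0.000000i ; Y_{5,0}(Ω₂) = +0.680391+0.000000i ; Δ = -0.265763-0.000000i
  [+1]  conj(Y_{5,1})(Ω₁) = -0.000490+0.040539i ; Y_{5,1}(Ω₂) = -0.396608-0.184154i ; Δ = +0.007660-0.015988i
  [+2]  conj(Y_{5,2})(Ω₁) = -0.423099-0.010238i ; Y_{5,2}(Ω₂) = +0.077949+0.092282i ; Δ = -0.032035-0.039843i
  [+3]  conj(Y_{5,3})(Ω₁) = +0.013883-0.382408i ; Y_{5,3}(Ω₂) = -0.005287-0.019352i ; Δ = -0.007474+0.001753i
  [+4]  conj(Y_{5,4})(Ω₁) = +0.178937+0.008665i ; Y_{5,4}(Ω₂) = -0.000358+0.002112i ; Δ = -0.000082+0.000375i
  [+5]  conj(Y_{5,5})(Ω₁) = -0.002775+0.045821i ; Y_{5,5}(Ω₂) = +0.000077-0.000112i ; Δ = +0.000005+0.000004i
Accumulated sum -0.329616-0.000000i; after 4π/(2l+1) scaling, -0.376552-0.000000i ⇒ P_5 = -0.376552

-0.376552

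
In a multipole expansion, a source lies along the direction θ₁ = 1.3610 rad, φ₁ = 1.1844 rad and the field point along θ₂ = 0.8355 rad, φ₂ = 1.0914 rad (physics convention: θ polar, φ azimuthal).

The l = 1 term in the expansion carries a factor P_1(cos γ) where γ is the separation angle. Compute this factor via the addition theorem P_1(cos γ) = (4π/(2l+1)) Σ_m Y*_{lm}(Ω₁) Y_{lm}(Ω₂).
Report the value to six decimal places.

0.861939

Addition theorem: P_1(cos γ) = (4π/3) Σ_m Y*_{lm}(Ω₁) Y_{lm}(Ω₂), m = −1…1:
  term(m=-1) = (0.086211, 0.008041)   from Y*(Ω₁)=(0.127346, 0.313005), Y(Ω₂)=(0.118184, -0.227346)
  term(m=+0) = (0.033352, 0.000000)   from Y*(Ω₁)=(0.101757, -0.000000), Y(Ω₂)=(0.327758, 0.000000)
  term(m=+1) = (0.086211, -0.008041)   from Y*(Ω₁)=(-0.127346, 0.313005), Y(Ω₂)=(-0.118184, -0.227346)
Accumulated sum (0.205773, 0.000000); after 4π/(2l+1) scaling, (0.861939, 0.000000) ⇒ P_1 = 0.861939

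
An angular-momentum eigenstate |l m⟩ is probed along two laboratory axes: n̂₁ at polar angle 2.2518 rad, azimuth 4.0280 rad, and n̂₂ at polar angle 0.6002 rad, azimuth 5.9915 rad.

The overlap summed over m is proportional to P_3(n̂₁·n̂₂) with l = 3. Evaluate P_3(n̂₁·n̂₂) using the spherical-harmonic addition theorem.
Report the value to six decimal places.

0.218934

Term-by-term m-sum for l=3 (normalisation 4π/7 = 1.795196):
  m=-3: Y*=+0.173347-0.090769i  Y=+0.048183+0.057702i  product +0.013590+0.005629i
  m=-2: Y*=+0.077929-0.380491i  Y=+0.224544+0.148198i  product +0.073886-0.073888i
  m=-1: Y*=-0.155853-0.191009i  Y=+0.420446+0.126239i  product -0.041415-0.099984i
  m=+0: Y*=+0.239215-0.000000i  Y=+0.124710+0.000000i  product +0.029832+0.000000i
  m=+1: Y*=+0.155853-0.191009i  Y=-0.420446+0.126239i  product -0.041415+0.099984i
  m=+2: Y*=+0.077929+0.380491i  Y=+0.224544-0.148198i  product +0.073886+0.073888i
  m=+3: Y*=-0.173347-0.090769i  Y=-0.048183+0.057702i  product +0.013590-0.005629i
Σ over m = +0.121955-0.000000i; ×(4π/7) → +0.218934-0.000000i. Real part: 0.218934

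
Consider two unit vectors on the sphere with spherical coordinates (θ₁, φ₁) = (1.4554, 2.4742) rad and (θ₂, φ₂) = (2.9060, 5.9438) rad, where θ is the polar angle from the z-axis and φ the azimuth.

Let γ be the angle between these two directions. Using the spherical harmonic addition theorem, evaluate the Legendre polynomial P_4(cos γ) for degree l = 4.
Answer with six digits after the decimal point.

0.015803

Addition theorem: P_4(cos γ) = (4π/9) Σ_m Y*_{lm}(Ω₁) Y_{lm}(Ω₂), m = −4…4:
  m=-4: (-0.383761, -0.195915) × (0.000278, 0.001284) = (0.000145, -0.000547)  (running Σ = (0.000145, -0.000547))
  m=-3: (0.059065, 0.128320) × (-0.008125, -0.013175) = (0.001211, -0.001821)  (running Σ = (0.001355, -0.002368))
  m=-2: (-0.070021, 0.291154) × (0.079708, 0.064295) = (-0.024301, 0.018705)  (running Σ = (-0.022945, 0.016337))
  m=-1: (0.123554, -0.097363) × (-0.366393, -0.129353) = (-0.057864, 0.019691)  (running Σ = (-0.080809, 0.036028))
  m=0: (0.275934, -0.000000) × (0.626728, 0.000000) = (0.172936, 0.000000)  (running Σ = (0.092127, 0.036028))
  m=1: (-0.123554, -0.097363) × (0.366393, -0.129353) = (-0.057864, -0.019691)  (running Σ = (0.034263, 0.016337))
  m=2: (-0.070021, -0.291154) × (0.079708, -0.064295) = (-0.024301, -0.018705)  (running Σ = (0.009962, -0.002368))
  m=3: (-0.059065, 0.128320) × (0.008125, -0.013175) = (0.001211, 0.001821)  (running Σ = (0.011173, -0.000547))
  m=4: (-0.383761, 0.195915) × (0.000278, -0.001284) = (0.000145, 0.000547)  (running Σ = (0.011318, 0.000000))
Total Σ_m = (0.011318, 0.000000). Multiply by 1.396263: (0.015803, 0.000000). P_4(cos γ) = 0.015803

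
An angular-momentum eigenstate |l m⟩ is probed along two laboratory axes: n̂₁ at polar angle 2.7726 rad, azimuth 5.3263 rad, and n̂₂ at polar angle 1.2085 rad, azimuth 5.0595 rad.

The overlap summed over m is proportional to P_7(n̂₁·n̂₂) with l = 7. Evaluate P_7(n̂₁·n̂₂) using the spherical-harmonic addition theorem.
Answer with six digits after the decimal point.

0.011451

Addition theorem: P_7(cos γ) = (4π/15) Σ_m Y*_{lm}(Ω₁) Y_{lm}(Ω₂), m = −7…7:
  [-7]  conj(Y_{7,-7})(Ω₁) = 0.00036 - 0.00016j ; Y_{7,-7}(Ω₂) = -0.20418 + 0.23668j ; Δ = -0.00004 + 0.00012j
  [-6]  conj(Y_{7,-6})(Ω₁) = -0.00329 - 0.00198j ; Y_{7,-6}(Ω₂) = 0.21713 + 0.38648j ; Δ = 0.00005 - 0.00170j
  [-5]  conj(Y_{7,-5})(Ω₁) = 0.00166 + 0.02303j ; Y_{7,-5}(Ω₂) = 0.16380 - 0.02723j ; Δ = 0.00090 + 0.00373j
  [-4]  conj(Y_{7,-4})(Ω₁) = 0.07447 - 0.06096j ; Y_{7,-4}(Ω₂) = -0.04930 + 0.26733j ; Δ = 0.01263 + 0.02291j
  [-3]  conj(Y_{7,-3})(Ω₁) = -0.26908 - 0.07474j ; Y_{7,-3}(Ω₂) = 0.23688 + 0.13862j ; Δ = -0.05338 - 0.05501j
  [-2]  conj(Y_{7,-2})(Ω₁) = 0.17571 + 0.49208j ; Y_{7,-2}(Ω₂) = -0.12814 + 0.10667j ; Δ = -0.07501 - 0.04431j
  [-1]  conj(Y_{7,-1})(Ω₁) = 0.26889 - 0.38153j ; Y_{7,-1}(Ω₂) = 0.10154 + 0.28070j ; Δ = 0.13440 + 0.03673j
  [+0]  conj(Y_{7,0})(Ω₁) = 0.19050 + 0.00000j ; Y_{7,0}(Ω₂) = -0.13349 + 0.00000j ; Δ = -0.02543 + 0.00000j
  [+1]  conj(Y_{7,1})(Ω₁) = -0.26889 - 0.38153j ; Y_{7,1}(Ω₂) = -0.10154 + 0.28070j ; Δ = 0.13440 - 0.03673j
  [+2]  conj(Y_{7,2})(Ω₁) = 0.17571 - 0.49208j ; Y_{7,2}(Ω₂) = -0.12814 - 0.10667j ; Δ = -0.07501 + 0.04431j
  [+3]  conj(Y_{7,3})(Ω₁) = 0.26908 - 0.07474j ; Y_{7,3}(Ω₂) = -0.23688 + 0.13862j ; Δ = -0.05338 + 0.05501j
  [+4]  conj(Y_{7,4})(Ω₁) = 0.07447 + 0.06096j ; Y_{7,4}(Ω₂) = -0.04930 - 0.26733j ; Δ = 0.01263 - 0.02291j
  [+5]  conj(Y_{7,5})(Ω₁) = -0.00166 + 0.02303j ; Y_{7,5}(Ω₂) = -0.16380 - 0.02723j ; Δ = 0.00090 - 0.00373j
  [+6]  conj(Y_{7,6})(Ω₁) = -0.00329 + 0.00198j ; Y_{7,6}(Ω₂) = 0.21713 - 0.38648j ; Δ = 0.00005 + 0.00170j
  [+7]  conj(Y_{7,7})(Ω₁) = -0.00036 - 0.00016j ; Y_{7,7}(Ω₂) = 0.20418 + 0.23668j ; Δ = -0.00004 - 0.00012j
Accumulated sum 0.01367 - 0.00000j; after 4π/(2l+1) scaling, 0.01145 - 0.00000j ⇒ P_7 = 0.011451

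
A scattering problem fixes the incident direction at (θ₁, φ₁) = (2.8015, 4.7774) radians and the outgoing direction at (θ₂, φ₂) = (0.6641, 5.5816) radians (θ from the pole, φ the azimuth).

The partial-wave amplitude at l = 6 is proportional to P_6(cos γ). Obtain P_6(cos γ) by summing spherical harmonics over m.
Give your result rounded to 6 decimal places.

0.172702

Expand P_6 via completeness: Σ_{m} conj(Y_{6,m}) at Ω₁ times Y_{6,m} at Ω₂ —
  m=-6: -0.000616-0.000253i × -0.012764-0.023206i = +0.000002+0.000018i  (running Σ = +0.000002+0.000018i)
  m=-5: -0.002081+0.006175i × -0.109439-0.041986i = +0.000487-0.000588i  (running Σ = +0.000489-0.000571i)
  m=-4: +0.037464+0.009968i × -0.283042+0.098613i = -0.011587+0.000873i  (running Σ = -0.011098+0.000302i)
  m=-3: +0.029932-0.151518i × -0.233580+0.395062i = +0.052868+0.047216i  (running Σ = +0.041770+0.047519i)
  m=-2: -0.397710-0.052004i × +0.052181+0.308371i = -0.004716-0.125356i  (running Σ = +0.037054-0.077837i)
  m=-1: -0.037056+0.569192i × -0.139531-0.117904i = +0.072281-0.075051i  (running Σ = +0.109334-0.152888i)
  m=0: +0.106049-0.000000i × -0.377244+0.000000i = -0.040007+0.000000i  (running Σ = +0.069328-0.152888i)
  m=1: +0.037056+0.569192i × +0.139531-0.117904i = +0.072281+0.075051i  (running Σ = +0.141608-0.077837i)
  m=2: -0.397710+0.052004i × +0.052181-0.308371i = -0.004716+0.125356i  (running Σ = +0.136892+0.047519i)
  m=3: -0.029932-0.151518i × +0.233580+0.395062i = +0.052868-0.047216i  (running Σ = +0.189760+0.000302i)
  m=4: +0.037464-0.009968i × -0.283042-0.098613i = -0.011587-0.000873i  (running Σ = +0.178173-0.000571i)
  m=5: +0.002081+0.006175i × +0.109439-0.041986i = +0.000487+0.000588i  (running Σ = +0.178660+0.000018i)
  m=6: -0.000616+0.000253i × -0.012764+0.023206i = +0.000002-0.000018i  (running Σ = +0.178662-0.000000i)
Total Σ_m = +0.178662-0.000000i. Multiply by 0.966644: +0.172702-0.000000i. P_6(cos γ) = 0.172702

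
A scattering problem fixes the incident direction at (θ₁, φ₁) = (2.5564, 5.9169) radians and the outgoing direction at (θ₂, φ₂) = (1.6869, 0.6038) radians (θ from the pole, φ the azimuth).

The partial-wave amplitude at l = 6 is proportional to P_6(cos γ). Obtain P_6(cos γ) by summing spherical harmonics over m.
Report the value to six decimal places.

Expand P_6 via completeness: Σ_{m} conj(Y_{6,m}) at Ω₁ times Y_{6,m} at Ω₂ —
  term(m=-6) = (0.005696, 0.002841)   from Y*(Ω₁)=(-0.008049, -0.011111), Y(Ω₂)=(-0.411214, 0.214714)
  term(m=-5) = (0.001850, 0.013315)   from Y*(Ω₁)=(0.018483, 0.069305), Y(Ω₂)=(0.186013, 0.022919)
  term(m=-4) = (0.048288, -0.043981)   from Y*(Ω₁)=(0.023270, -0.219424), Y(Ω₂)=(0.221288, 0.196601)
  term(m=-3) = (0.087245, 0.020551)   from Y*(Ω₁)=(-0.193194, 0.378508), Y(Ω₂)=(-0.050260, -0.204844)
  term(m=-2) = (-0.039009, -0.100762)   from Y*(Ω₁)=(0.327055, -0.294205), Y(Ω₂)=(0.087259, -0.229595)
  term(m=-1) = (0.002064, -0.003012)   from Y*(Ω₁)=(-0.015624, 0.005993), Y(Ω₂)=(-0.179630, 0.123896)
  term(m=+0) = (0.097726, 0.000000)   from Y*(Ω₁)=(-0.421516, -0.000000), Y(Ω₂)=(-0.231844, 0.000000)
  term(m=+1) = (0.002064, 0.003012)   from Y*(Ω₁)=(0.015624, 0.005993), Y(Ω₂)=(0.179630, 0.123896)
  term(m=+2) = (-0.039009, 0.100762)   from Y*(Ω₁)=(0.327055, 0.294205), Y(Ω₂)=(0.087259, 0.229595)
  term(m=+3) = (0.087245, -0.020551)   from Y*(Ω₁)=(0.193194, 0.378508), Y(Ω₂)=(0.050260, -0.204844)
  term(m=+4) = (0.048288, 0.043981)   from Y*(Ω₁)=(0.023270, 0.219424), Y(Ω₂)=(0.221288, -0.196601)
  term(m=+5) = (0.001850, -0.013315)   from Y*(Ω₁)=(-0.018483, 0.069305), Y(Ω₂)=(-0.186013, 0.022919)
  term(m=+6) = (0.005696, -0.002841)   from Y*(Ω₁)=(-0.008049, 0.011111), Y(Ω₂)=(-0.411214, -0.214714)
Total Σ_m = (0.309993, 0.000000). Multiply by 0.966644: (0.299653, 0.000000). P_6(cos γ) = 0.299653

0.299653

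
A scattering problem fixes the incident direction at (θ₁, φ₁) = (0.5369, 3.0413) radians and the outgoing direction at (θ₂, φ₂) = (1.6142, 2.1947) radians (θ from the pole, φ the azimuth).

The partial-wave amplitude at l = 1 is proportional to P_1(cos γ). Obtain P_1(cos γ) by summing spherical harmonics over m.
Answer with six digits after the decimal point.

0.301265

Expand P_1 via completeness: Σ_{m} conj(Y_{1,m}) at Ω₁ times Y_{1,m} at Ω₂ —
  m=-1: Y*=-0.175823+0.017693i  Y=-0.201650-0.280140i  product +0.040411+0.045687i
  m=+0: Y*=+0.419855-0.000000i  Y=-0.021200+0.000000i  product -0.008901+0.000000i
  m=+1: Y*=+0.175823+0.017693i  Y=+0.201650-0.280140i  product +0.040411-0.045687i
Total Σ_m = +0.071922+0.000000i. Multiply by 4.188790: +0.301265+0.000000i. P_1(cos γ) = 0.301265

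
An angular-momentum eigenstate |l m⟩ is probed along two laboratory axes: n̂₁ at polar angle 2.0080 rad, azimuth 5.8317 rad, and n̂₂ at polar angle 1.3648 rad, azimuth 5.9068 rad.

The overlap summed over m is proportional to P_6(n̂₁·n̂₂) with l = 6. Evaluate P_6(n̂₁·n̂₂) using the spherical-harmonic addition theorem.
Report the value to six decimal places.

Addition theorem: P_6(cos γ) = (4π/13) Σ_m Y*_{lm}(Ω₁) Y_{lm}(Ω₂), m = −6…6:
  m=-6: (-0.242454, -0.111982) × (-0.269683, 0.328414) = (0.102162, -0.049425)  (running Σ = (0.102162, -0.049425))
  m=-5: (0.274102, 0.334398) × (-0.094169, 0.292837) = (-0.123736, 0.048777)  (running Σ = (-0.021574, -0.000648))
  m=-4: (-0.054425, -0.227171) × (-0.011529, -0.176432) = (-0.039453, 0.012221)  (running Σ = (-0.061027, 0.011573))
  m=-3: (0.045251, -0.205892) × (-0.135656, -0.286929) = (-0.065215, 0.014947)  (running Σ = (-0.126242, 0.026520))
  m=-2: (-0.193073, 0.244793) × (0.069391, 0.065005) = (-0.029310, 0.004436)  (running Σ = (-0.155552, 0.030956))
  m=-1: (-0.097027, 0.047047) × (0.291704, 0.115289) = (-0.033727, 0.002538)  (running Σ = (-0.189279, 0.033493))
  m=0: (0.319810, -0.000000) × (-0.072564, 0.000000) = (-0.023207, 0.000000)  (running Σ = (-0.212486, 0.033493))
  m=1: (0.097027, 0.047047) × (-0.291704, 0.115289) = (-0.033727, -0.002538)  (running Σ = (-0.246214, 0.030956))
  m=2: (-0.193073, -0.244793) × (0.069391, -0.065005) = (-0.029310, -0.004436)  (running Σ = (-0.275524, 0.026520))
  m=3: (-0.045251, -0.205892) × (0.135656, -0.286929) = (-0.065215, -0.014947)  (running Σ = (-0.340739, 0.011573))
  m=4: (-0.054425, 0.227171) × (-0.011529, 0.176432) = (-0.039453, -0.012221)  (running Σ = (-0.380191, -0.000648))
  m=5: (-0.274102, 0.334398) × (0.094169, 0.292837) = (-0.123736, -0.048777)  (running Σ = (-0.503928, -0.049425))
  m=6: (-0.242454, 0.111982) × (-0.269683, -0.328414) = (0.102162, 0.049425)  (running Σ = (-0.401766, 0.000000))
Σ over m = (-0.401766, 0.000000); ×(4π/13) → (-0.388364, 0.000000). Real part: -0.388364

-0.388364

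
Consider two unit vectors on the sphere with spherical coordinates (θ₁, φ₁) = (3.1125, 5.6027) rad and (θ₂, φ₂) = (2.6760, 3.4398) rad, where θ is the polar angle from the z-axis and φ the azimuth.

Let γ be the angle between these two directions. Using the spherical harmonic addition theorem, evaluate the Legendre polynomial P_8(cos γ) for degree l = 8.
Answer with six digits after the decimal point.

-0.396051

Summing Y*_{l m}(θ₁,φ₁)·Y_{l m}(θ₂,φ₂) over m ∈ [−8, 8]; prefactor 4π/(2·8+1) = 0.739198:
  m=-8: +0.000000+0.000000i × -0.000619-0.000584i = +0.000000-0.000000i  (running Σ = +0.000000-0.000000i)
  m=-7: -0.000000-0.000000i × -0.003345-0.005889i = -0.000000+0.000000i  (running Σ = -0.000000+0.000000i)
  m=-6: -0.000000+0.000000i × -0.007332-0.033029i = +0.000000+0.000000i  (running Σ = +0.000000+0.000000i)
  m=-5: +0.000000-0.000000i × +0.009478-0.118584i = -0.000000-0.000000i  (running Σ = -0.000000-0.000000i)
  m=-4: -0.000009-0.000004i × +0.109948-0.276907i = -0.000002+0.000002i  (running Σ = -0.000002+0.000002i)
  m=-3: +0.000155+0.000306i × +0.313963-0.391302i = +0.000168+0.000035i  (running Σ = +0.000166+0.000037i)
  m=-2: +0.001811-0.008502i × +0.375106-0.254654i = -0.001486-0.003650i  (running Σ = -0.001320-0.003613i)
  m=-1: -0.110746+0.089645i × -0.053268+0.016373i = +0.004431-0.006589i  (running Σ = +0.003112-0.010202i)
  m=0: +1.145454-0.000000i × -0.473182+0.000000i = -0.542008+0.000000i  (running Σ = -0.538896-0.010202i)
  m=1: +0.110746+0.089645i × +0.053268+0.016373i = +0.004431+0.006589i  (running Σ = -0.534464-0.003613i)
  m=2: +0.001811+0.008502i × +0.375106+0.254654i = -0.001486+0.003650i  (running Σ = -0.535950+0.000037i)
  m=3: -0.000155+0.000306i × -0.313963-0.391302i = +0.000168-0.000035i  (running Σ = -0.535782+0.000002i)
  m=4: -0.000009+0.000004i × +0.109948+0.276907i = -0.000002-0.000002i  (running Σ = -0.535784-0.000000i)
  m=5: -0.000000-0.000000i × -0.009478-0.118584i = -0.000000+0.000000i  (running Σ = -0.535784+0.000000i)
  m=6: -0.000000-0.000000i × -0.007332+0.033029i = +0.000000-0.000000i  (running Σ = -0.535784+0.000000i)
  m=7: +0.000000-0.000000i × +0.003345-0.005889i = -0.000000-0.000000i  (running Σ = -0.535784-0.000000i)
  m=8: +0.000000-0.000000i × -0.000619+0.000584i = +0.000000+0.000000i  (running Σ = -0.535784+0.000000i)
Σ over m = -0.535784+0.000000i; ×(4π/17) → -0.396051+0.000000i. Real part: -0.396051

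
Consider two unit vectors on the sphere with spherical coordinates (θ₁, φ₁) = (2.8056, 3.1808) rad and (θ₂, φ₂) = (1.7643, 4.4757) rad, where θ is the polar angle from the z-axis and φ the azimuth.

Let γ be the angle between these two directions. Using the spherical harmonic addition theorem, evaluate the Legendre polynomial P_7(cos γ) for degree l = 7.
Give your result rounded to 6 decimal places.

-0.262787

Summing Y*_{l m}(θ₁,φ₁)·Y_{l m}(θ₂,φ₂) over m ∈ [−7, 7]; prefactor 4π/(2·7+1) = 0.837758:
  term(m=-7) = -0.00009 - 0.00003j   from Y*(Ω₁)=-0.00020 - 0.00006j, Y(Ω₂)=0.43664 + 0.03766j
  term(m=-6) = 0.00006 - 0.00073j   from Y*(Ω₁)=-0.00221 - 0.00053j, Y(Ω₂)=0.04823 + 0.31769j
  term(m=-5) = -0.00258 + 0.00050j   from Y*(Ω₁)=-0.01485 - 0.00295j, Y(Ω₂)=0.16056 - 0.06550j
  term(m=-4) = -0.01044 - 0.02070j   from Y*(Ω₁)=-0.06944 - 0.01098j, Y(Ω₂)=0.19266 + 0.26757j
  term(m=-3) = -0.01332 + 0.01223j   from Y*(Ω₁)=-0.22751 - 0.02688j, Y(Ω₂)=0.05146 - 0.05986j
  term(m=-2) = -0.13472 - 0.08293j   from Y*(Ω₁)=-0.48916 - 0.03844j, Y(Ω₂)=0.28697 + 0.14699j
  term(m=-1) = -0.00616 + 0.02177j   from Y*(Ω₁)=-0.54391 - 0.02134j, Y(Ω₂)=0.00975 - 0.04040j
  term(m=+0) = 0.02080 + 0.00000j   from Y*(Ω₁)=0.06526 + 0.00000j, Y(Ω₂)=0.31879 + 0.00000j
  term(m=+1) = -0.00616 - 0.02177j   from Y*(Ω₁)=0.54391 - 0.02134j, Y(Ω₂)=-0.00975 - 0.04040j
  term(m=+2) = -0.13472 + 0.08293j   from Y*(Ω₁)=-0.48916 + 0.03844j, Y(Ω₂)=0.28697 - 0.14699j
  term(m=+3) = -0.01332 - 0.01223j   from Y*(Ω₁)=0.22751 - 0.02688j, Y(Ω₂)=-0.05146 - 0.05986j
  term(m=+4) = -0.01044 + 0.02070j   from Y*(Ω₁)=-0.06944 + 0.01098j, Y(Ω₂)=0.19266 - 0.26757j
  term(m=+5) = -0.00258 - 0.00050j   from Y*(Ω₁)=0.01485 - 0.00295j, Y(Ω₂)=-0.16056 - 0.06550j
  term(m=+6) = 0.00006 + 0.00073j   from Y*(Ω₁)=-0.00221 + 0.00053j, Y(Ω₂)=0.04823 - 0.31769j
  term(m=+7) = -0.00009 + 0.00003j   from Y*(Ω₁)=0.00020 - 0.00006j, Y(Ω₂)=-0.43664 + 0.03766j
Accumulated sum -0.31368 + 0.00000j; after 4π/(2l+1) scaling, -0.26279 + 0.00000j ⇒ P_7 = -0.262787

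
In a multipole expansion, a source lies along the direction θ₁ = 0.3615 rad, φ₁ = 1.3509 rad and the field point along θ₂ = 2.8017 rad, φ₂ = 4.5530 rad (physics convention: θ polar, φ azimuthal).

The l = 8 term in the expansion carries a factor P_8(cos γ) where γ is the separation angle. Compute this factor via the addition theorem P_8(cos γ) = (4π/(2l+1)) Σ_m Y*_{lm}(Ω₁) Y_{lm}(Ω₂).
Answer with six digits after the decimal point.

Expand P_8 via completeness: Σ_{m} conj(Y_{8,m}) at Ω₁ times Y_{8,m} at Ω₂ —
  [-8]  conj(Y_{8,-8})(Ω₁) = -0.000024-0.000124i ; Y_{8,-8}(Ω₂) = +0.000023+0.000075i ; Δ = +0.000000-0.000000i
  [-7]  conj(Y_{8,-7})(Ω₁) = -0.001334-0.000042i ; Y_{8,-7}(Ω₂) = -0.000799+0.000391i ; Δ = +0.000001-0.000000i
  [-6]  conj(Y_{8,-6})(Ω₁) = -0.002222+0.008651i ; Y_{8,-6}(Ω₂) = -0.003675-0.005208i ; Δ = +0.000053-0.000020i
  [-5]  conj(Y_{8,-5})(Ω₁) = +0.037966+0.019348i ; Y_{8,-5}(Ω₂) = +0.023334-0.022801i ; Δ = +0.001327-0.000414i
  [-4]  conj(Y_{8,-4})(Ω₁) = +0.094507-0.114225i ; Y_{8,-4}(Ω₂) = +0.098204+0.072745i ; Δ = +0.017590-0.004342i
  [-3]  conj(Y_{8,-3})(Ω₁) = -0.223864-0.288631i ; Y_{8,-3}(Ω₂) = -0.150271+0.289941i ; Δ = +0.117326-0.021534i
  [-2]  conj(Y_{8,-2})(Ω₁) = -0.517664+0.243575i ; Y_{8,-2}(Ω₂) = -0.537043-0.177242i ; Δ = +0.321180-0.039058i
  [-1]  conj(Y_{8,-1})(Ω₁) = +0.080422+0.359813i ; Y_{8,-1}(Ω₂) = +0.071026-0.441833i ; Δ = +0.164690-0.009977i
  [+0]  conj(Y_{8,0})(Ω₁) = -0.334277-0.000000i ; Y_{8,0}(Ω₂) = -0.259340+0.000000i ; Δ = +0.086692+0.000000i
  [+1]  conj(Y_{8,1})(Ω₁) = -0.080422+0.359813i ; Y_{8,1}(Ω₂) = -0.071026-0.441833i ; Δ = +0.164690+0.009977i
  [+2]  conj(Y_{8,2})(Ω₁) = -0.517664-0.243575i ; Y_{8,2}(Ω₂) = -0.537043+0.177242i ; Δ = +0.321180+0.039058i
  [+3]  conj(Y_{8,3})(Ω₁) = +0.223864-0.288631i ; Y_{8,3}(Ω₂) = +0.150271+0.289941i ; Δ = +0.117326+0.021534i
  [+4]  conj(Y_{8,4})(Ω₁) = +0.094507+0.114225i ; Y_{8,4}(Ω₂) = +0.098204-0.072745i ; Δ = +0.017590+0.004342i
  [+5]  conj(Y_{8,5})(Ω₁) = -0.037966+0.019348i ; Y_{8,5}(Ω₂) = -0.023334-0.022801i ; Δ = +0.001327+0.000414i
  [+6]  conj(Y_{8,6})(Ω₁) = -0.002222-0.008651i ; Y_{8,6}(Ω₂) = -0.003675+0.005208i ; Δ = +0.000053+0.000020i
  [+7]  conj(Y_{8,7})(Ω₁) = +0.001334-0.000042i ; Y_{8,7}(Ω₂) = +0.000799+0.000391i ; Δ = +0.000001+0.000000i
  [+8]  conj(Y_{8,8})(Ω₁) = -0.000024+0.000124i ; Y_{8,8}(Ω₂) = +0.000023-0.000075i ; Δ = +0.000000+0.000000i
Σ over m = +1.331026+0.000000i; ×(4π/17) → +0.983892+0.000000i. Real part: 0.983892

0.983892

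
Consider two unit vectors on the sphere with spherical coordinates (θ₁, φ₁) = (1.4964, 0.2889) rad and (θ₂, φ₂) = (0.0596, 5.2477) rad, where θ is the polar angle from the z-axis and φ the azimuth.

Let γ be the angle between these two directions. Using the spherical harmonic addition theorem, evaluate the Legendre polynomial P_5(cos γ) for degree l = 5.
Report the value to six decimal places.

Term-by-term m-sum for l=5 (normalisation 4π/11 = 1.142397):
  [-5]  conj(Y_{5,-5})(Ω₁) = 0.05766 + 0.45410j ; Y_{5,-5}(Ω₂) = 0.00000 - 0.00000j ; Δ = 0.00000 + 0.00000j
  [-4]  conj(Y_{5,-4})(Ω₁) = 0.04352 + 0.09872j ; Y_{5,-4}(Ω₂) = -0.00001 - 0.00002j ; Δ = 0.00000 - 0.00000j
  [-3]  conj(Y_{5,-3})(Ω₁) = -0.21105 - 0.24849j ; Y_{5,-3}(Ω₂) = -0.00058 + 0.00002j ; Δ = 0.00013 + 0.00014j
  [-2]  conj(Y_{5,-2})(Ω₁) = -0.10320 - 0.06729j ; Y_{5,-2}(Ω₂) = -0.00573 + 0.01048j ; Δ = 0.00130 - 0.00070j
  [-1]  conj(Y_{5,-1})(Ω₁) = 0.28268 + 0.08402j ; Y_{5,-1}(Ω₂) = 0.07689 + 0.12964j ; Δ = 0.01084 + 0.04311j
  [+0]  conj(Y_{5,0})(Ω₁) = 0.12704 + 0.00000j ; Y_{5,0}(Ω₂) = 0.91084 + 0.00000j ; Δ = 0.11572 + 0.00000j
  [+1]  conj(Y_{5,1})(Ω₁) = -0.28268 + 0.08402j ; Y_{5,1}(Ω₂) = -0.07689 + 0.12964j ; Δ = 0.01084 - 0.04311j
  [+2]  conj(Y_{5,2})(Ω₁) = -0.10320 + 0.06729j ; Y_{5,2}(Ω₂) = -0.00573 - 0.01048j ; Δ = 0.00130 + 0.00070j
  [+3]  conj(Y_{5,3})(Ω₁) = 0.21105 - 0.24849j ; Y_{5,3}(Ω₂) = 0.00058 + 0.00002j ; Δ = 0.00013 - 0.00014j
  [+4]  conj(Y_{5,4})(Ω₁) = 0.04352 - 0.09872j ; Y_{5,4}(Ω₂) = -0.00001 + 0.00002j ; Δ = 0.00000 + 0.00000j
  [+5]  conj(Y_{5,5})(Ω₁) = -0.05766 + 0.45410j ; Y_{5,5}(Ω₂) = -0.00000 - 0.00000j ; Δ = 0.00000 - 0.00000j
Accumulated sum 0.14025 - 0.00000j; after 4π/(2l+1) scaling, 0.16022 - 0.00000j ⇒ P_5 = 0.160224

0.160224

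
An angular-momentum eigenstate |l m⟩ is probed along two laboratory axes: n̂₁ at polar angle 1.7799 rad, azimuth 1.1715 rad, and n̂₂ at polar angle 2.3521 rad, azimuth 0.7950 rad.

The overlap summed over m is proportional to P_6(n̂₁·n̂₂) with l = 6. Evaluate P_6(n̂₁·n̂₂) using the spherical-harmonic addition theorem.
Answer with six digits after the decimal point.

Expand P_6 via completeness: Σ_{m} conj(Y_{6,m}) at Ω₁ times Y_{6,m} at Ω₂ —
  m=-6: Y*=0.31092 + 0.28723j  Y=0.00356 + 0.06178j  product -0.01664 + 0.02023j
  m=-5: Y*=-0.28339 + 0.12849j  Y=0.14295 - 0.15738j  product -0.02029 + 0.06297j
  m=-4: Y*=0.00453 + 0.17178j  Y=-0.40360 + 0.01551j  product -0.00449 - 0.06926j
  m=-3: Y*=-0.29775 - 0.11648j  Y=0.29309 + 0.27667j  product -0.05504 - 0.11652j
  m=-2: Y*=-0.06211 + 0.06377j  Y=-0.00060 - 0.03105j  product 0.00202 + 0.00189j
  m=-1: Y*=-0.12256 - 0.29046j  Y=0.25412 - 0.25905j  product -0.10639 - 0.04206j
  m=+0: Y*=-0.06623 + 0.00000j  Y=-0.14138 + 0.00000j  product 0.00936 + 0.00000j
  m=+1: Y*=0.12256 - 0.29046j  Y=-0.25412 - 0.25905j  product -0.10639 + 0.04206j
  m=+2: Y*=-0.06211 - 0.06377j  Y=-0.00060 + 0.03105j  product 0.00202 - 0.00189j
  m=+3: Y*=0.29775 - 0.11648j  Y=-0.29309 + 0.27667j  product -0.05504 + 0.11652j
  m=+4: Y*=0.00453 - 0.17178j  Y=-0.40360 - 0.01551j  product -0.00449 + 0.06926j
  m=+5: Y*=0.28339 + 0.12849j  Y=-0.14295 - 0.15738j  product -0.02029 - 0.06297j
  m=+6: Y*=0.31092 - 0.28723j  Y=0.00356 - 0.06178j  product -0.01664 - 0.02023j
Accumulated sum -0.39230 - 0.00000j; after 4π/(2l+1) scaling, -0.37921 - 0.00000j ⇒ P_6 = -0.379215

-0.379215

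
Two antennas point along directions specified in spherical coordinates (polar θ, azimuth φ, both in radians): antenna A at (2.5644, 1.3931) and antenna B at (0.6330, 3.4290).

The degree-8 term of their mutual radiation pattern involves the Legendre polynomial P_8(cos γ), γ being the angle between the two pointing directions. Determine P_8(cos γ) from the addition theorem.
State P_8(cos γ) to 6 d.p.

-0.122083

Term-by-term m-sum for l=8 (normalisation 4π/17 = 0.739198):
  term(m=-8) = (-0.000026, 0.000017)   from Y*(Ω₁)=(0.000602, -0.004007), Y(Ω₂)=(-0.005146, -0.005768)
  term(m=-7) = (0.000119, 0.001042)   from Y*(Ω₁)=(0.023570, 0.007992), Y(Ω₂)=(0.017991, 0.038110)
  term(m=-6) = (0.012559, 0.004598)   from Y*(Ω₁)=(-0.045803, 0.082929), Y(Ω₂)=(-0.021605, -0.139504)
  term(m=-5) = (0.058010, -0.054556)   from Y*(Ω₁)=(-0.192756, -0.156614), Y(Ω₂)=(-0.042760, 0.317772)
  term(m=-4) = (-0.060725, -0.203777)   from Y*(Ω₁)=(0.336317, -0.289534), Y(Ω₂)=(0.195886, -0.437272)
  term(m=-3) = (-0.174967, -0.031023)   from Y*(Ω₁)=(0.240202, 0.407070), Y(Ω₂)=(-0.244652, 0.285457)
  term(m=-2) = (0.005294, -0.007102)   from Y*(Ω₁)=(-0.105901, 0.039305), Y(Ω₂)=(-0.065815, 0.042634)
  term(m=-1) = (0.070183, 0.139857)   from Y*(Ω₁)=(0.066466, 0.370095), Y(Ω₂)=(0.399080, -0.117965)
  term(m=+0) = (0.013949, 0.000000)   from Y*(Ω₁)=(-0.247487, -0.000000), Y(Ω₂)=(-0.056365, 0.000000)
  term(m=+1) = (0.070183, -0.139857)   from Y*(Ω₁)=(-0.066466, 0.370095), Y(Ω₂)=(-0.399080, -0.117965)
  term(m=+2) = (0.005294, 0.007102)   from Y*(Ω₁)=(-0.105901, -0.039305), Y(Ω₂)=(-0.065815, -0.042634)
  term(m=+3) = (-0.174967, 0.031023)   from Y*(Ω₁)=(-0.240202, 0.407070), Y(Ω₂)=(0.244652, 0.285457)
  term(m=+4) = (-0.060725, 0.203777)   from Y*(Ω₁)=(0.336317, 0.289534), Y(Ω₂)=(0.195886, 0.437272)
  term(m=+5) = (0.058010, 0.054556)   from Y*(Ω₁)=(0.192756, -0.156614), Y(Ω₂)=(0.042760, 0.317772)
  term(m=+6) = (0.012559, -0.004598)   from Y*(Ω₁)=(-0.045803, -0.082929), Y(Ω₂)=(-0.021605, 0.139504)
  term(m=+7) = (0.000119, -0.001042)   from Y*(Ω₁)=(-0.023570, 0.007992), Y(Ω₂)=(-0.017991, 0.038110)
  term(m=+8) = (-0.000026, -0.000017)   from Y*(Ω₁)=(0.000602, 0.004007), Y(Ω₂)=(-0.005146, 0.005768)
Accumulated sum (-0.165157, 0.000000); after 4π/(2l+1) scaling, (-0.122083, 0.000000) ⇒ P_8 = -0.122083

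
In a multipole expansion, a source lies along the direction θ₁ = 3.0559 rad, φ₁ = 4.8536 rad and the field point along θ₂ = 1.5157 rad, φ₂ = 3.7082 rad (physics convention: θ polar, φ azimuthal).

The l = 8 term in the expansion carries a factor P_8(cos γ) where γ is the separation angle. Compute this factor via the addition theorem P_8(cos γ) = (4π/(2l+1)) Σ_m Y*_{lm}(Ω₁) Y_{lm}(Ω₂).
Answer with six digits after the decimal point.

0.269664

Summing Y*_{l m}(θ₁,φ₁)·Y_{l m}(θ₂,φ₂) over m ∈ [−8, 8]; prefactor 4π/(2·8+1) = 0.739198:
  m=-8: Y*=+0.000000+0.000000i  Y=-0.090927+0.501021i  product -0.000000+0.000000i
  m=-7: Y*=+0.000000-0.000000i  Y=+0.076254-0.082489i  product +0.000000-0.000000i
  m=-6: Y*=-0.000001-0.000002i  Y=+0.344246-0.090859i  product -0.000001-0.000000i
  m=-5: Y*=-0.000029+0.000034i  Y=-0.125099-0.039873i  product +0.000005-0.000003i
  m=-4: Y*=+0.000602+0.000381i  Y=-0.198627-0.237919i  product -0.000029-0.000219i
  m=-3: Y*=+0.003504-0.007770i  Y=+0.017999+0.138724i  product +0.001141+0.000346i
  m=-2: Y*=-0.069722-0.020232i  Y=-0.122808+0.262505i  product +0.013873-0.015818i
  m=-1: Y*=-0.055701+0.391828i  Y=+0.121052-0.077013i  product +0.023433+0.051721i
  m=+0: Y*=+1.014330-0.000000i  Y=+0.283893+0.000000i  product +0.287961+0.000000i
  m=+1: Y*=+0.055701+0.391828i  Y=-0.121052-0.077013i  product +0.023433-0.051721i
  m=+2: Y*=-0.069722+0.020232i  Y=-0.122808-0.262505i  product +0.013873+0.015818i
  m=+3: Y*=-0.003504-0.007770i  Y=-0.017999+0.138724i  product +0.001141-0.000346i
  m=+4: Y*=+0.000602-0.000381i  Y=-0.198627+0.237919i  product -0.000029+0.000219i
  m=+5: Y*=+0.000029+0.000034i  Y=+0.125099-0.039873i  product +0.000005+0.000003i
  m=+6: Y*=-0.000001+0.000002i  Y=+0.344246+0.090859i  product -0.000001+0.000000i
  m=+7: Y*=-0.000000-0.000000i  Y=-0.076254-0.082489i  product +0.000000+0.000000i
  m=+8: Y*=+0.000000-0.000000i  Y=-0.090927-0.501021i  product -0.000000-0.000000i
Accumulated sum +0.364806+0.000000i; after 4π/(2l+1) scaling, +0.269664+0.000000i ⇒ P_8 = 0.269664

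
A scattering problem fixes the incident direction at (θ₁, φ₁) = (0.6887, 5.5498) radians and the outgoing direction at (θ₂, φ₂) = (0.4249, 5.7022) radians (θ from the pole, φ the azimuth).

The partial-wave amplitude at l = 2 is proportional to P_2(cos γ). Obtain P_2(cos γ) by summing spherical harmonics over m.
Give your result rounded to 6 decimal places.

0.889233

Addition theorem: P_2(cos γ) = (4π/5) Σ_m Y*_{lm}(Ω₁) Y_{lm}(Ω₂), m = −2…2:
  term(m=-2) = 0.00977 - 0.00307j   from Y*(Ω₁)=0.01620 - 0.15517j, Y(Ω₂)=0.02609 + 0.06023j
  term(m=-1) = 0.10871 - 0.01670j   from Y*(Ω₁)=0.28162 - 0.25375j, Y(Ω₂)=0.24254 + 0.15925j
  term(m=+0) = 0.11685 + 0.00000j   from Y*(Ω₁)=0.24862 + 0.00000j, Y(Ω₂)=0.47000 + 0.00000j
  term(m=+1) = 0.10871 + 0.01670j   from Y*(Ω₁)=-0.28162 - 0.25375j, Y(Ω₂)=-0.24254 + 0.15925j
  term(m=+2) = 0.00977 + 0.00307j   from Y*(Ω₁)=0.01620 + 0.15517j, Y(Ω₂)=0.02609 - 0.06023j
Total Σ_m = 0.35381 - 0.00000j. Multiply by 2.513274: 0.88923 - 0.00000j. P_2(cos γ) = 0.889233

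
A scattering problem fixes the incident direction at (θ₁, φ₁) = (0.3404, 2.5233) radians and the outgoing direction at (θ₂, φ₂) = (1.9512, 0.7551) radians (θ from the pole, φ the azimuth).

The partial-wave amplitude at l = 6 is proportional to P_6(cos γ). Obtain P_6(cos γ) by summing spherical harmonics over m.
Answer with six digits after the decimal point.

Summing Y*_{l m}(θ₁,φ₁)·Y_{l m}(θ₂,φ₂) over m ∈ [−6, 6]; prefactor 4π/(2·6+1) = 0.966644:
  m=-6: Y*=(-0.000564, 0.000360)  Y=(-0.055967, 0.304467)  product (-0.000078, -0.000192)
  m=-5: Y*=(0.006535, 0.000328)  Y=(0.345510, -0.253990)  product (0.002341, -0.001547)
  m=-4: Y*=(-0.030523, -0.024104)  Y=(-0.135956, -0.016558)  product (0.003751, 0.003782)
  m=-3: Y*=(0.043382, 0.148580)  Y=(-0.183827, -0.220697)  product (0.024816, -0.036887)
  m=-2: Y*=(0.131704, -0.379292)  Y=(-0.014527, 0.239444)  product (0.088906, 0.037046)
  m=-1: Y*=(-0.464567, 0.330463)  Y=(-0.154248, 0.145173)  product (0.023684, -0.118416)
  m=+0: Y*=(0.104914, -0.000000)  Y=(0.260243, 0.000000)  product (0.027303, 0.000000)
  m=+1: Y*=(0.464567, 0.330463)  Y=(0.154248, 0.145173)  product (0.023684, 0.118416)
  m=+2: Y*=(0.131704, 0.379292)  Y=(-0.014527, -0.239444)  product (0.088906, -0.037046)
  m=+3: Y*=(-0.043382, 0.148580)  Y=(0.183827, -0.220697)  product (0.024816, 0.036887)
  m=+4: Y*=(-0.030523, 0.024104)  Y=(-0.135956, 0.016558)  product (0.003751, -0.003782)
  m=+5: Y*=(-0.006535, 0.000328)  Y=(-0.345510, -0.253990)  product (0.002341, 0.001547)
  m=+6: Y*=(-0.000564, -0.000360)  Y=(-0.055967, -0.304467)  product (-0.000078, 0.000192)
Σ over m = (0.314144, -0.000000); ×(4π/13) → (0.303665, -0.000000). Real part: 0.303665

0.303665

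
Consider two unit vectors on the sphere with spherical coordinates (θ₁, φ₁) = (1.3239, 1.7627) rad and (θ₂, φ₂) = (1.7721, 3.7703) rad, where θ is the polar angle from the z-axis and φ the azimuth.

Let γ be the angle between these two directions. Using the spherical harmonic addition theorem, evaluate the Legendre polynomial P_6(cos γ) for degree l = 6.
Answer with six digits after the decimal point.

0.329239

Summing Y*_{l m}(θ₁,φ₁)·Y_{l m}(θ₂,φ₂) over m ∈ [−6, 6]; prefactor 4π/(2·6+1) = 0.966644:
  m=-6: -0.163523-0.366789i × -0.345211+0.252043i = +0.148896+0.085405i  (running Σ = +0.148896+0.085405i)
  m=-5: -0.287130+0.201227i × -0.302155+0.000587i = +0.086639-0.060970i  (running Σ = +0.235536+0.024435i)
  m=-4: -0.077848-0.075127i × +0.149204+0.108049i = -0.003498-0.019621i  (running Σ = +0.232038+0.004814i)
  m=-3: -0.185151+0.285262i × +0.097274+0.298194i = -0.103074-0.027462i  (running Σ = +0.128964-0.022649i)
  m=-2: -0.012098-0.004886i × +0.032110-0.099087i = -0.000873+0.001042i  (running Σ = +0.128092-0.021607i)
  m=-1: -0.061931+0.318748i × +0.251538-0.182902i = +0.042722+0.091505i  (running Σ = +0.170814+0.069898i)
  m=0: +0.012523-0.000000i × -0.082064+0.000000i = -0.001028+0.000000i  (running Σ = +0.169786+0.069898i)
  m=1: +0.061931+0.318748i × -0.251538-0.182902i = +0.042722-0.091505i  (running Σ = +0.212508-0.021607i)
  m=2: -0.012098+0.004886i × +0.032110+0.099087i = -0.000873-0.001042i  (running Σ = +0.211635-0.022649i)
  m=3: +0.185151+0.285262i × -0.097274+0.298194i = -0.103074+0.027462i  (running Σ = +0.108562+0.004814i)
  m=4: -0.077848+0.075127i × +0.149204-0.108049i = -0.003498+0.019621i  (running Σ = +0.105064+0.024435i)
  m=5: +0.287130+0.201227i × +0.302155+0.000587i = +0.086639+0.060970i  (running Σ = +0.191703+0.085405i)
  m=6: -0.163523+0.366789i × -0.345211-0.252043i = +0.148896-0.085405i  (running Σ = +0.340600-0.000000i)
Total Σ_m = +0.340600-0.000000i. Multiply by 0.966644: +0.329239-0.000000i. P_6(cos γ) = 0.329239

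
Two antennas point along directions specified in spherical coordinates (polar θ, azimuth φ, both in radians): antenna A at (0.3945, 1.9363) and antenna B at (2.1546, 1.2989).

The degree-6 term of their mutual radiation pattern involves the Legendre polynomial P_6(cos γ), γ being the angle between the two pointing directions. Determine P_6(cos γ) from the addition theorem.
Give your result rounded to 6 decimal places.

Summing Y*_{l m}(θ₁,φ₁)·Y_{l m}(θ₂,φ₂) over m ∈ [−6, 6]; prefactor 4π/(2·6+1) = 0.966644:
  m=-6: Y*=+0.000908-0.001265i  Y=+0.009869-0.162699i  product -0.000197-0.000160i
  m=-5: Y*=-0.012533-0.003290i  Y=-0.364715+0.078238i  product +0.004828+0.000219i
  m=-4: Y*=+0.007079+0.064820i  Y=+0.188166+0.358617i  product -0.021913+0.014736i
  m=-3: Y*=+0.193637-0.099407i  Y=+0.051949-0.048893i  product +0.005199-0.014632i
  m=-2: Y*=-0.344925-0.309306i  Y=+0.276041+0.166893i  product -0.043592-0.142947i
  m=-1: Y*=-0.177751+0.464467i  Y=+0.054370-0.195015i  product +0.080914+0.059917i
  m=+0: Y*=-0.083487-0.000000i  Y=+0.273522+0.000000i  product -0.022836-0.000000i
  m=+1: Y*=+0.177751+0.464467i  Y=-0.054370-0.195015i  product +0.080914-0.059917i
  m=+2: Y*=-0.344925+0.309306i  Y=+0.276041-0.166893i  product -0.043592+0.142947i
  m=+3: Y*=-0.193637-0.099407i  Y=-0.051949-0.048893i  product +0.005199+0.014632i
  m=+4: Y*=+0.007079-0.064820i  Y=+0.188166-0.358617i  product -0.021913-0.014736i
  m=+5: Y*=+0.012533-0.003290i  Y=+0.364715+0.078238i  product +0.004828-0.000219i
  m=+6: Y*=+0.000908+0.001265i  Y=+0.009869+0.162699i  product -0.000197+0.000160i
Total Σ_m = +0.027641+0.000000i. Multiply by 0.966644: +0.026719+0.000000i. P_6(cos γ) = 0.026719

0.026719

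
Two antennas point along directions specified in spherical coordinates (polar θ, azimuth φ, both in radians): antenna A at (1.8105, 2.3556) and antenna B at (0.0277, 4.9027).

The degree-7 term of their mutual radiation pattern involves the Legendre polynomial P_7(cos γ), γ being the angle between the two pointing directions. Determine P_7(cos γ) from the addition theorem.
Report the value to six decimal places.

Addition theorem: P_7(cos γ) = (4π/15) Σ_m Y*_{lm}(Ω₁) Y_{lm}(Ω₂), m = −7…7:
  [-7]  conj(Y_{7,-7})(Ω₁) = -0.28980 - 0.28740j ; Y_{7,-7}(Ω₂) = -0.00000 - 0.00000j ; Δ = 0.00000 + 0.00000j
  [-6]  conj(Y_{7,-6})(Ω₁) = -0.00133 - 0.37324j ; Y_{7,-6}(Ω₂) = -0.00000 + 0.00000j ; Δ = 0.00000 + 0.00000j
  [-5]  conj(Y_{7,-5})(Ω₁) = -0.05980 + 0.06016j ; Y_{7,-5}(Ω₂) = 0.00000 + 0.00000j ; Δ = -0.00000 + 0.00000j
  [-4]  conj(Y_{7,-4})(Ω₁) = -0.35174 + 0.00084j ; Y_{7,-4}(Ω₂) = 0.00000 - 0.00000j ; Δ = -0.00000 + 0.00000j
  [-3]  conj(Y_{7,-3})(Ω₁) = -0.01910 - 0.01903j ; Y_{7,-3}(Ω₂) = -0.00010 - 0.00016j ; Δ = -0.00000 + 0.00000j
  [-2]  conj(Y_{7,-2})(Ω₁) = 0.00039 + 0.32437j ; Y_{7,-2}(Ω₂) = -0.00533 + 0.00213j ; Δ = -0.00069 - 0.00173j
  [-1]  conj(Y_{7,-1})(Ω₁) = -0.04883 + 0.04888j ; Y_{7,-1}(Ω₂) = 0.02131 + 0.11060j ; Δ = -0.00645 - 0.00436j
  [+0]  conj(Y_{7,0})(Ω₁) = 0.31402 + 0.00000j ; Y_{7,0}(Ω₂) = 1.08084 + 0.00000j ; Δ = 0.33940 + 0.00000j
  [+1]  conj(Y_{7,1})(Ω₁) = 0.04883 + 0.04888j ; Y_{7,1}(Ω₂) = -0.02131 + 0.11060j ; Δ = -0.00645 + 0.00436j
  [+2]  conj(Y_{7,2})(Ω₁) = 0.00039 - 0.32437j ; Y_{7,2}(Ω₂) = -0.00533 - 0.00213j ; Δ = -0.00069 + 0.00173j
  [+3]  conj(Y_{7,3})(Ω₁) = 0.01910 - 0.01903j ; Y_{7,3}(Ω₂) = 0.00010 - 0.00016j ; Δ = -0.00000 - 0.00000j
  [+4]  conj(Y_{7,4})(Ω₁) = -0.35174 - 0.00084j ; Y_{7,4}(Ω₂) = 0.00000 + 0.00000j ; Δ = -0.00000 - 0.00000j
  [+5]  conj(Y_{7,5})(Ω₁) = 0.05980 + 0.06016j ; Y_{7,5}(Ω₂) = -0.00000 + 0.00000j ; Δ = -0.00000 - 0.00000j
  [+6]  conj(Y_{7,6})(Ω₁) = -0.00133 + 0.37324j ; Y_{7,6}(Ω₂) = -0.00000 - 0.00000j ; Δ = 0.00000 - 0.00000j
  [+7]  conj(Y_{7,7})(Ω₁) = 0.28980 - 0.28740j ; Y_{7,7}(Ω₂) = 0.00000 - 0.00000j ; Δ = 0.00000 - 0.00000j
Total Σ_m = 0.32511 + 0.00000j. Multiply by 0.837758: 0.27237 + 0.00000j. P_7(cos γ) = 0.272368

0.272368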